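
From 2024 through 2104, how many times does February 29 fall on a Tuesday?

Leap years in 2024–2104: 20 of them.
Feb 29 weekday advances by 5 (mod 7) from one leap year to the next four years later (or differs when a century non-leap intervenes).
Leap-day weekdays: 2024:Thu 2028:Tue✓ 2032:Sun 2036:Fri 2040:Wed 2044:Mon 2048:Sat 2052:Thu 2056:Tue✓ 2060:Sun 2064:Fri 2068:Wed 2072:Mon 2076:Sat 2080:Thu 2084:Tue✓ 2088:Sun 2092:Fri 2096:Wed 2104:Fri
Tuesday: 2028, 2056, 2084 → 3.

3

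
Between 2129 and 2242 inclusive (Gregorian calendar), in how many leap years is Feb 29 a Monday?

5

Leap years in 2129–2242: 27 of them.
Feb 29 weekday advances by 5 (mod 7) from one leap year to the next four years later (or differs when a century non-leap intervenes).
Leap-day weekdays: 2132:Fri 2136:Wed 2140:Mon✓ 2144:Sat 2148:Thu 2152:Tue 2156:Sun 2160:Fri 2164:Wed 2168:Mon✓ 2172:Sat 2176:Thu 2180:Tue 2184:Sun 2188:Fri 2192:Wed 2196:Mon✓ 2204:Wed 2208:Mon✓ 2212:Sat 2216:Thu 2220:Tue 2224:Sun 2228:Fri 2232:Wed 2236:Mon✓ 2240:Sat
Monday: 2140, 2168, 2196, 2208, 2236 → 5.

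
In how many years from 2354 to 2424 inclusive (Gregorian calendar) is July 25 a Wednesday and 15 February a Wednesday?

3

Check each year's weekday for July 25 and 15 February:
  2354: Sun/Mon  2355: Mon/Tue  2356: Wed/Wed ✓  2357: Thu/Fri  2358: Fri/Sat  2359: Sat/Sun  2360: Mon/Mon  2361: Tue/Wed  2362: Wed/Thu  2363: Thu/Fri  2364: Sat/Sat  2365: Sun/Mon  2366: Mon/Tue  2367: Tue/Wed  …(43 more)…  2411: Mon/Tue  2412: Wed/Wed ✓  2413: Thu/Fri  2414: Fri/Sat  2415: Sat/Sun  2416: Mon/Mon  2417: Tue/Wed  2418: Wed/Thu  2419: Thu/Fri  2420: Sat/Sat  2421: Sun/Mon  2422: Mon/Tue  2423: Tue/Wed  2424: Thu/Thu
Both conditions hold in: 2356, 2384, 2412 — 3.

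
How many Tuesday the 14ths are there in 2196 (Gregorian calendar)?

Check the 14th of each month of 2196: Jan 14: Thu, Feb 14: Sun, Mar 14: Mon, Apr 14: Thu, May 14: Sat, Jun 14: Tue, Jul 14: Thu, Aug 14: Sun, Sep 14: Wed, Oct 14: Fri, Nov 14: Mon, Dec 14: Wed.
Tuesday occurs in June — 1 month.

1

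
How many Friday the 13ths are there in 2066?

1

Check the 13th of each month of 2066: Jan 13: Wed, Feb 13: Sat, Mar 13: Sat, Apr 13: Tue, May 13: Thu, Jun 13: Sun, Jul 13: Tue, Aug 13: Fri, Sep 13: Mon, Oct 13: Wed, Nov 13: Sat, Dec 13: Mon.
Friday occurs in August — 1 month.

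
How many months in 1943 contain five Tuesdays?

4

A month of length L has five Tuesdays iff its first Tuesday is on day ≤ L−28 (so day 1–3 in a 31-day month, 1–2 in a 30-day month, day 1 in a leap February).
Checking each month of 1943: Jan starts Fri (31d); Feb starts Mon (28d); Mar starts Mon (31d) ✓; Apr starts Thu (30d); May starts Sat (31d); Jun starts Tue (30d) ✓; Jul starts Thu (31d); Aug starts Sun (31d) ✓; Sep starts Wed (30d); Oct starts Fri (31d); Nov starts Mon (30d) ✓; Dec starts Wed (31d).
Five-Tuesday months: March, June, August, November → 4.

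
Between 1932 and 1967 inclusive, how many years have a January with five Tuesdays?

16

January has 31 days; it has five Tuesdays when Tuesday falls among the first (month-length − 28) days — i.e. when January 1 is one of Tuesday/Monday/Sunday.
January 1 by year: 1932:Fri 1933:Sun✓ 1934:Mon✓ 1935:Tue✓ 1936:Wed 1937:Fri 1938:Sat 1939:Sun✓ 1940:Mon✓ 1941:Wed 1942:Thu 1943:Fri 1944:Sat 1945:Mon✓ 1946:Tue✓ …(6 more)… 1953:Thu 1954:Fri 1955:Sat 1956:Sun✓ 1957:Tue✓ 1958:Wed 1959:Thu 1960:Fri 1961:Sun✓ 1962:Mon✓ 1963:Tue✓ 1964:Wed 1965:Fri 1966:Sat 1967:Sun✓
Years with five Tuesdays: 1933, 1934, 1935, 1939, 1940, 1945, 1946, 1950, 1951, 1952, 1956, 1957, 1961, 1962, 1963, 1967 → 16.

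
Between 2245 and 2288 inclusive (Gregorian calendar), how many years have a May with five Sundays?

May has 31 days; it has five Sundays when Sunday falls among the first (month-length − 28) days — i.e. when May 1 is one of Sunday/Saturday/Friday.
May 1 by year: 2245:Thu 2246:Fri✓ 2247:Sat✓ 2248:Mon 2249:Tue 2250:Wed 2251:Thu 2252:Sat✓ 2253:Sun✓ 2254:Mon 2255:Tue 2256:Thu 2257:Fri✓ 2258:Sat✓ 2259:Sun✓ …(14 more)… 2274:Fri✓ 2275:Sat✓ 2276:Mon 2277:Tue 2278:Wed 2279:Thu 2280:Sat✓ 2281:Sun✓ 2282:Mon 2283:Tue 2284:Thu 2285:Fri✓ 2286:Sat✓ 2287:Sun✓ 2288:Tue
Years with five Sundays: 2246, 2247, 2252, 2253, 2257, 2258, 2259, 2263, 2264, 2268, 2269, 2270, 2274, 2275, 2280, 2281, 2285, 2286, 2287 → 19.

19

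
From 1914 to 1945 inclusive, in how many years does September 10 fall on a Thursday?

Track September 10's weekday year by year (advancing +1, or +2 across a Feb 29):
  1914: Thu ✓  1915: Fri (+1)  1916: Sun (+2)  1917: Mon (+1)  1918: Tue (+1)
  1919: Wed (+1)  1920: Fri (+2)  1921: Sat (+1)  1922: Sun (+1)  1923: Mon (+1)
  1924: Wed (+2)  1925: Thu (+1) ✓  1926: Fri (+1)  1927: Sat (+1)  … (4 more years) …
  1932: Sat (+2)  1933: Sun (+1)  1934: Mon (+1)  1935: Tue (+1)  1936: Thu (+2) ✓
  1937: Fri (+1)  1938: Sat (+1)  1939: Sun (+1)  1940: Tue (+2)  1941: Wed (+1)
  1942: Thu (+1) ✓  1943: Fri (+1)  1944: Sun (+2)  1945: Mon (+1)
Thursday years: 1914, 1925, 1931, 1936, 1942 — 5 in total.

5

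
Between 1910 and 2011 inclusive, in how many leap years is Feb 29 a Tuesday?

4

Leap years in 1910–2011: 25 of them.
Feb 29 weekday advances by 5 (mod 7) from one leap year to the next four years later (or differs when a century non-leap intervenes).
Leap-day weekdays: 1912:Thu 1916:Tue✓ 1920:Sun 1924:Fri 1928:Wed 1932:Mon 1936:Sat 1940:Thu 1944:Tue✓ 1948:Sun 1952:Fri 1956:Wed 1960:Mon 1964:Sat 1968:Thu 1972:Tue✓ 1976:Sun 1980:Fri 1984:Wed 1988:Mon 1992:Sat 1996:Thu 2000:Tue✓ 2004:Sun 2008:Fri
Tuesday: 1916, 1944, 1972, 2000 → 4.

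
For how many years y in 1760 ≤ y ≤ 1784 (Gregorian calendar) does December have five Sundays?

10

December has 31 days; it has five Sundays when Sunday falls among the first (month-length − 28) days — i.e. when December 1 is one of Sunday/Saturday/Friday.
December 1 by year: 1760:Mon 1761:Tue 1762:Wed 1763:Thu 1764:Sat✓ 1765:Sun✓ 1766:Mon 1767:Tue 1768:Thu 1769:Fri✓ 1770:Sat✓ 1771:Sun✓ 1772:Tue 1773:Wed 1774:Thu 1775:Fri✓ 1776:Sun✓ 1777:Mon 1778:Tue 1779:Wed 1780:Fri✓ 1781:Sat✓ 1782:Sun✓ 1783:Mon 1784:Wed
Years with five Sundays: 1764, 1765, 1769, 1770, 1771, 1775, 1776, 1780, 1781, 1782 → 10.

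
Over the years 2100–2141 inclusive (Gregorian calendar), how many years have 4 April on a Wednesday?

6

Track 4 April's weekday year by year (advancing +1, or +2 across a Feb 29):
  2100: Sun  2101: Mon (+1)  2102: Tue (+1)  2103: Wed (+1) ✓  2104: Fri (+2)
  2105: Sat (+1)  2106: Sun (+1)  2107: Mon (+1)  2108: Wed (+2) ✓  2109: Thu (+1)
  2110: Fri (+1)  2111: Sat (+1)  2112: Mon (+2)  2113: Tue (+1)  … (14 more years) …
  2128: Sun (+2)  2129: Mon (+1)  2130: Tue (+1)  2131: Wed (+1) ✓  2132: Fri (+2)
  2133: Sat (+1)  2134: Sun (+1)  2135: Mon (+1)  2136: Wed (+2) ✓  2137: Thu (+1)
  2138: Fri (+1)  2139: Sat (+1)  2140: Mon (+2)  2141: Tue (+1)
Wednesday years: 2103, 2108, 2114, 2125, 2131, 2136 — 6 in total.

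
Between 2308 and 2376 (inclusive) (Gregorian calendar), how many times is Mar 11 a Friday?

Track Mar 11's weekday year by year (advancing +1, or +2 across a Feb 29):
  2308: Wed  2309: Thu (+1)  2310: Fri (+1) ✓  2311: Sat (+1)  2312: Mon (+2)
  2313: Tue (+1)  2314: Wed (+1)  2315: Thu (+1)  2316: Sat (+2)  2317: Sun (+1)
  2318: Mon (+1)  2319: Tue (+1)  2320: Thu (+2)  2321: Fri (+1) ✓  … (41 more years) …
  2363: Mon (+1)  2364: Wed (+2)  2365: Thu (+1)  2366: Fri (+1) ✓  2367: Sat (+1)
  2368: Mon (+2)  2369: Tue (+1)  2370: Wed (+1)  2371: Thu (+1)  2372: Sat (+2)
  2373: Sun (+1)  2374: Mon (+1)  2375: Tue (+1)  2376: Thu (+2)
Friday years: 2310, 2321, 2327, 2332, 2338, 2349, 2355, 2360, 2366 — 9 in total.

9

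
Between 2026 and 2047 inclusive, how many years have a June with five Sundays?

June has 30 days; it has five Sundays when Sunday falls among the first (month-length − 28) days — i.e. when June 1 is one of Sunday/Saturday.
June 1 by year: 2026:Mon 2027:Tue 2028:Thu 2029:Fri 2030:Sat✓ 2031:Sun✓ 2032:Tue 2033:Wed 2034:Thu 2035:Fri 2036:Sun✓ 2037:Mon 2038:Tue 2039:Wed 2040:Fri 2041:Sat✓ 2042:Sun✓ 2043:Mon 2044:Wed 2045:Thu 2046:Fri 2047:Sat✓
Years with five Sundays: 2030, 2031, 2036, 2041, 2042, 2047 → 6.

6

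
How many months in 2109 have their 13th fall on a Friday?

2

Check the 13th of each month of 2109: Jan 13: Sun, Feb 13: Wed, Mar 13: Wed, Apr 13: Sat, May 13: Mon, Jun 13: Thu, Jul 13: Sat, Aug 13: Tue, Sep 13: Fri, Oct 13: Sun, Nov 13: Wed, Dec 13: Fri.
Friday occurs in September, December — 2 months.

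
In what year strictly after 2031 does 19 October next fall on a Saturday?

2041

From one year to the next, a fixed date's weekday advances by 1, or by 2 when a Feb 29 lies between the two dates.
2031: October 19 is Sunday.
2032: Tuesday (+2)
2033: Wednesday (+1)
2034: Thursday (+1)
2035: Friday (+1)
2036: Sunday (+2)
2037: Monday (+1)
2038: Tuesday (+1)
2039: Wednesday (+1)
2040: Friday (+2)
2041: Saturday (+1)
19 October falls on a Saturday in 2041.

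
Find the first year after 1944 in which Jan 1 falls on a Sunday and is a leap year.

Jan 1 advances by 2 weekdays after a leap year and by 1 after a common year.
1944: Jan 1 is Saturday (leap).
1945: Monday
1946: Tuesday
1947: Wednesday
1948: Thursday (leap)
1949: Saturday
1950: Sunday
1951: Monday
1952: Tuesday (leap)
1953: Thursday
1954: Friday
1955: Saturday
1956: Sunday (leap)
1956 begins on a Sunday and is a leap year.

1956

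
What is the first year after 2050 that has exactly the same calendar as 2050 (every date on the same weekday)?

Two years share a calendar iff Jan 1 falls on the same weekday and both are leap or both are common. 2050: Jan 1 is Saturday, common year.
2051: Jan 1 Sunday, common
2052: Jan 1 Monday, leap
2053: Jan 1 Wednesday, common
2054: Jan 1 Thursday, common
2055: Jan 1 Friday, common
2056: Jan 1 Saturday, leap
2057: Jan 1 Monday, common
2058: Jan 1 Tuesday, common
2059: Jan 1 Wednesday, common
2060: Jan 1 Thursday, leap
2061: Jan 1 Saturday, common
2061 matches on both conditions.

2061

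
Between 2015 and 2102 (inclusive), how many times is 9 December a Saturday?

13

Track 9 December's weekday year by year (advancing +1, or +2 across a Feb 29):
  2015: Wed  2016: Fri (+2)  2017: Sat (+1) ✓  2018: Sun (+1)  2019: Mon (+1)
  2020: Wed (+2)  2021: Thu (+1)  2022: Fri (+1)  2023: Sat (+1) ✓  2024: Mon (+2)
  2025: Tue (+1)  2026: Wed (+1)  2027: Thu (+1)  2028: Sat (+2) ✓  … (60 more years) …
  2089: Fri (+1)  2090: Sat (+1) ✓  2091: Sun (+1)  2092: Tue (+2)  2093: Wed (+1)
  2094: Thu (+1)  2095: Fri (+1)  2096: Sun (+2)  2097: Mon (+1)  2098: Tue (+1)
  2099: Wed (+1)  2100: Thu (+1)  2101: Fri (+1)  2102: Sat (+1) ✓
Saturday years: 2017, 2023, 2028, 2034, 2045, 2051, 2056, 2062, 2073, 2079, 2084, 2090, 2102 — 13 in total.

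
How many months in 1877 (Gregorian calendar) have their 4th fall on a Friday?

1

Check the 4th of each month of 1877: Jan 4: Thu, Feb 4: Sun, Mar 4: Sun, Apr 4: Wed, May 4: Fri, Jun 4: Mon, Jul 4: Wed, Aug 4: Sat, Sep 4: Tue, Oct 4: Thu, Nov 4: Sun, Dec 4: Tue.
Friday occurs in May — 1 month.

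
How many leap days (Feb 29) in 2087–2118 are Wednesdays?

Leap years in 2087–2118: 7 of them.
Feb 29 weekday advances by 5 (mod 7) from one leap year to the next four years later (or differs when a century non-leap intervenes).
Leap-day weekdays: 2088:Sun 2092:Fri 2096:Wed✓ 2104:Fri 2108:Wed✓ 2112:Mon 2116:Sat
Wednesday: 2096, 2108 → 2.

2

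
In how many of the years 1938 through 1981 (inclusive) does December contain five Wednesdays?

December has 31 days; it has five Wednesdays when Wednesday falls among the first (month-length − 28) days — i.e. when December 1 is one of Wednesday/Tuesday/Monday.
December 1 by year: 1938:Thu 1939:Fri 1940:Sun 1941:Mon✓ 1942:Tue✓ 1943:Wed✓ 1944:Fri 1945:Sat 1946:Sun 1947:Mon✓ 1948:Wed✓ 1949:Thu 1950:Fri 1951:Sat 1952:Mon✓ …(14 more)… 1967:Fri 1968:Sun 1969:Mon✓ 1970:Tue✓ 1971:Wed✓ 1972:Fri 1973:Sat 1974:Sun 1975:Mon✓ 1976:Wed✓ 1977:Thu 1978:Fri 1979:Sat 1980:Mon✓ 1981:Tue✓
Years with five Wednesdays: 1941, 1942, 1943, 1947, 1948, 1952, 1953, 1954, 1958, 1959, 1964, 1965, 1969, 1970, 1971, 1975, 1976, 1980, 1981 → 19.

19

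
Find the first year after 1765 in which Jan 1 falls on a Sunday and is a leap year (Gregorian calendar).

Jan 1 advances by 2 weekdays after a leap year and by 1 after a common year.
1765: Jan 1 is Tuesday.
1766: Wednesday
1767: Thursday
1768: Friday (leap)
1769: Sunday
1770: Monday
1771: Tuesday
1772: Wednesday (leap)
1773: Friday
1774: Saturday
1775: Sunday
1776: Monday (leap)
1777: Wednesday
1778: Thursday
1779: Friday
1780: Saturday (leap)
1781: Monday
1782: Tuesday
1783: Wednesday
1784: Thursday (leap)
1785: Saturday
1786: Sunday
1787: Monday
1788: Tuesday (leap)
1789: Thursday
1790: Friday
1791: Saturday
1792: Sunday (leap)
1792 begins on a Sunday and is a leap year.

1792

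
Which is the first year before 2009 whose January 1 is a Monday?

2007

Jan 1 advances by 2 weekdays after a leap year and by 1 after a common year.
2009: Jan 1 is Thursday.
2008: Tuesday (leap)
2007: Monday
2007 begins on a Monday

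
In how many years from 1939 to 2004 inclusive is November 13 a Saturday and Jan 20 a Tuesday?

Check each year's weekday for November 13 and Jan 20:
  1939: Mon/Fri  1940: Wed/Sat  1941: Thu/Mon  1942: Fri/Tue  1943: Sat/Wed  1944: Mon/Thu  1945: Tue/Sat  1946: Wed/Sun  1947: Thu/Mon  1948: Sat/Tue ✓  1949: Sun/Thu  1950: Mon/Fri  1951: Tue/Sat  1952: Thu/Sun  …(38 more)…  1991: Wed/Sun  1992: Fri/Mon  1993: Sat/Wed  1994: Sun/Thu  1995: Mon/Fri  1996: Wed/Sat  1997: Thu/Mon  1998: Fri/Tue  1999: Sat/Wed  2000: Mon/Thu  2001: Tue/Sat  2002: Wed/Sun  2003: Thu/Mon  2004: Sat/Tue ✓
Both conditions hold in: 1948, 1976, 2004 — 3.

3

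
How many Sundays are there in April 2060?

April 2060 has 30 days and begins on Thursday.
The first Sunday is April 4.
Sundays fall on 4, 11, 18, 25 — that's 4.

4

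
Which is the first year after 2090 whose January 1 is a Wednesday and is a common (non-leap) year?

2098

Jan 1 advances by 2 weekdays after a leap year and by 1 after a common year.
2090: Jan 1 is Sunday.
2091: Monday
2092: Tuesday (leap)
2093: Thursday
2094: Friday
2095: Saturday
2096: Sunday (leap)
2097: Tuesday
2098: Wednesday
2098 begins on a Wednesday and is a common year.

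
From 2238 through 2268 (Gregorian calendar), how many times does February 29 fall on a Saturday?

Leap years in 2238–2268: 8 of them.
Feb 29 weekday advances by 5 (mod 7) from one leap year to the next four years later (or differs when a century non-leap intervenes).
Leap-day weekdays: 2240:Sat✓ 2244:Thu 2248:Tue 2252:Sun 2256:Fri 2260:Wed 2264:Mon 2268:Sat✓
Saturday: 2240, 2268 → 2.

2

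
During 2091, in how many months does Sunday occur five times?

A month of length L has five Sundays iff its first Sunday is on day ≤ L−28 (so day 1–3 in a 31-day month, 1–2 in a 30-day month, day 1 in a leap February).
Checking each month of 2091: Jan starts Mon (31d); Feb starts Thu (28d); Mar starts Thu (31d); Apr starts Sun (30d) ✓; May starts Tue (31d); Jun starts Fri (30d); Jul starts Sun (31d) ✓; Aug starts Wed (31d); Sep starts Sat (30d) ✓; Oct starts Mon (31d); Nov starts Thu (30d); Dec starts Sat (31d) ✓.
Five-Sunday months: April, July, September, December → 4.

4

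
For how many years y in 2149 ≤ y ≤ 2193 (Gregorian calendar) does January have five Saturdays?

January has 31 days; it has five Saturdays when Saturday falls among the first (month-length − 28) days — i.e. when January 1 is one of Saturday/Friday/Thursday.
January 1 by year: 2149:Wed 2150:Thu✓ 2151:Fri✓ 2152:Sat✓ 2153:Mon 2154:Tue 2155:Wed 2156:Thu✓ 2157:Sat✓ 2158:Sun 2159:Mon 2160:Tue 2161:Thu✓ 2162:Fri✓ 2163:Sat✓ …(15 more)… 2179:Fri✓ 2180:Sat✓ 2181:Mon 2182:Tue 2183:Wed 2184:Thu✓ 2185:Sat✓ 2186:Sun 2187:Mon 2188:Tue 2189:Thu✓ 2190:Fri✓ 2191:Sat✓ 2192:Sun 2193:Tue
Years with five Saturdays: 2150, 2151, 2152, 2156, 2157, 2161, 2162, 2163, 2167, 2168, 2173, 2174, 2178, 2179, 2180, 2184, 2185, 2189, 2190, 2191 → 20.

20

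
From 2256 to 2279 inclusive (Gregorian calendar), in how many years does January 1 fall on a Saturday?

Track January 1's weekday year by year (advancing +1, or +2 across a Feb 29):
  2256: Tue  2257: Thu (+2)  2258: Fri (+1)  2259: Sat (+1) ✓  2260: Sun (+1)
  2261: Tue (+2)  2262: Wed (+1)  2263: Thu (+1)  2264: Fri (+1)  2265: Sun (+2)
  2266: Mon (+1)  2267: Tue (+1)  2268: Wed (+1)  2269: Fri (+2)  2270: Sat (+1) ✓
  2271: Sun (+1)  2272: Mon (+1)  2273: Wed (+2)  2274: Thu (+1)  2275: Fri (+1)
  2276: Sat (+1) ✓  2277: Mon (+2)  2278: Tue (+1)  2279: Wed (+1)
Saturday years: 2259, 2270, 2276 — 3 in total.

3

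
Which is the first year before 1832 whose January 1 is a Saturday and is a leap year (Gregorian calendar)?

1820

Jan 1 advances by 2 weekdays after a leap year and by 1 after a common year.
1832: Jan 1 is Sunday (leap).
1831: Saturday
1830: Friday
1829: Thursday
1828: Tuesday (leap)
1827: Monday
1826: Sunday
1825: Saturday
1824: Thursday (leap)
1823: Wednesday
1822: Tuesday
1821: Monday
1820: Saturday (leap)
1820 begins on a Saturday and is a leap year.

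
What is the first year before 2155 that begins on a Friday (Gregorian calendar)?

Jan 1 advances by 2 weekdays after a leap year and by 1 after a common year.
2155: Jan 1 is Wednesday.
2154: Tuesday
2153: Monday
2152: Saturday (leap)
2151: Friday
2151 begins on a Friday

2151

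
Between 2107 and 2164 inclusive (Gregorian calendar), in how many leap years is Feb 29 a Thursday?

Leap years in 2107–2164: 15 of them.
Feb 29 weekday advances by 5 (mod 7) from one leap year to the next four years later (or differs when a century non-leap intervenes).
Leap-day weekdays: 2108:Wed 2112:Mon 2116:Sat 2120:Thu✓ 2124:Tue 2128:Sun 2132:Fri 2136:Wed 2140:Mon 2144:Sat 2148:Thu✓ 2152:Tue 2156:Sun 2160:Fri 2164:Wed
Thursday: 2120, 2148 → 2.

2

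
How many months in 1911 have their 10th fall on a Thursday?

1

Check the 10th of each month of 1911: Jan 10: Tue, Feb 10: Fri, Mar 10: Fri, Apr 10: Mon, May 10: Wed, Jun 10: Sat, Jul 10: Mon, Aug 10: Thu, Sep 10: Sun, Oct 10: Tue, Nov 10: Fri, Dec 10: Sun.
Thursday occurs in August — 1 month.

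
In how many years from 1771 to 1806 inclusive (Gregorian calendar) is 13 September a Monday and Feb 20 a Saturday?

Check each year's weekday for 13 September and Feb 20:
  1771: Fri/Wed  1772: Sun/Thu  1773: Mon/Sat ✓  1774: Tue/Sun  1775: Wed/Mon  1776: Fri/Tue  1777: Sat/Thu  1778: Sun/Fri  1779: Mon/Sat ✓  1780: Wed/Sun  1781: Thu/Tue  1782: Fri/Wed  1783: Sat/Thu  1784: Mon/Fri  …(8 more)…  1793: Fri/Wed  1794: Sat/Thu  1795: Sun/Fri  1796: Tue/Sat  1797: Wed/Mon  1798: Thu/Tue  1799: Fri/Wed  1800: Sat/Thu  1801: Sun/Fri  1802: Mon/Sat ✓  1803: Tue/Sun  1804: Thu/Mon  1805: Fri/Wed  1806: Sat/Thu
Both conditions hold in: 1773, 1779, 1790, 1802 — 4.

4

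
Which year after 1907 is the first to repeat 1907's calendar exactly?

1918

Two years share a calendar iff Jan 1 falls on the same weekday and both are leap or both are common. 1907: Jan 1 is Tuesday, common year.
1908: Jan 1 Wednesday, leap
1909: Jan 1 Friday, common
1910: Jan 1 Saturday, common
1911: Jan 1 Sunday, common
1912: Jan 1 Monday, leap
1913: Jan 1 Wednesday, common
1914: Jan 1 Thursday, common
1915: Jan 1 Friday, common
1916: Jan 1 Saturday, leap
1917: Jan 1 Monday, common
1918: Jan 1 Tuesday, common
1918 matches on both conditions.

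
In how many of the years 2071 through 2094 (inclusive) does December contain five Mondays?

9

December has 31 days; it has five Mondays when Monday falls among the first (month-length − 28) days — i.e. when December 1 is one of Monday/Sunday/Saturday.
December 1 by year: 2071:Tue 2072:Thu 2073:Fri 2074:Sat✓ 2075:Sun✓ 2076:Tue 2077:Wed 2078:Thu 2079:Fri 2080:Sun✓ 2081:Mon✓ 2082:Tue 2083:Wed 2084:Fri 2085:Sat✓ 2086:Sun✓ 2087:Mon✓ 2088:Wed 2089:Thu 2090:Fri 2091:Sat✓ 2092:Mon✓ 2093:Tue 2094:Wed
Years with five Mondays: 2074, 2075, 2080, 2081, 2085, 2086, 2087, 2091, 2092 → 9.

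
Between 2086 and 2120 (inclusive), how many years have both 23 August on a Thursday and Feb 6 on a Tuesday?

Check each year's weekday for 23 August and Feb 6:
  2086: Fri/Wed  2087: Sat/Thu  2088: Mon/Fri  2089: Tue/Sun  2090: Wed/Mon  2091: Thu/Tue ✓  2092: Sat/Wed  2093: Sun/Fri  2094: Mon/Sat  2095: Tue/Sun  2096: Thu/Mon  2097: Fri/Wed  2098: Sat/Thu  2099: Sun/Fri  …(7 more)…  2107: Tue/Sun  2108: Thu/Mon  2109: Fri/Wed  2110: Sat/Thu  2111: Sun/Fri  2112: Tue/Sat  2113: Wed/Mon  2114: Thu/Tue ✓  2115: Fri/Wed  2116: Sun/Thu  2117: Mon/Sat  2118: Tue/Sun  2119: Wed/Mon  2120: Fri/Tue
Both conditions hold in: 2091, 2103, 2114 — 3.

3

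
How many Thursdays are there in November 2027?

November 2027 has 30 days and begins on Monday.
The first Thursday is November 4.
Thursdays fall on 4, 11, 18, 25 — that's 4.

4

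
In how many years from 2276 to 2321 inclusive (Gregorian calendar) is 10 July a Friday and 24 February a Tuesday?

Check each year's weekday for 10 July and 24 February:
  2276: Mon/Thu  2277: Tue/Sat  2278: Wed/Sun  2279: Thu/Mon  2280: Sat/Tue  2281: Sun/Thu  2282: Mon/Fri  2283: Tue/Sat  2284: Thu/Sun  2285: Fri/Tue ✓  2286: Sat/Wed  2287: Sun/Thu  2288: Tue/Fri  2289: Wed/Sun  …(18 more)…  2308: Fri/Mon  2309: Sat/Wed  2310: Sun/Thu  2311: Mon/Fri  2312: Wed/Sat  2313: Thu/Mon  2314: Fri/Tue ✓  2315: Sat/Wed  2316: Mon/Thu  2317: Tue/Sat  2318: Wed/Sun  2319: Thu/Mon  2320: Sat/Tue  2321: Sun/Thu
Both conditions hold in: 2285, 2291, 2303, 2314 — 4.

4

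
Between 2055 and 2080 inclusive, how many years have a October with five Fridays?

10

October has 31 days; it has five Fridays when Friday falls among the first (month-length − 28) days — i.e. when October 1 is one of Friday/Thursday/Wednesday.
October 1 by year: 2055:Fri✓ 2056:Sun 2057:Mon 2058:Tue 2059:Wed✓ 2060:Fri✓ 2061:Sat 2062:Sun 2063:Mon 2064:Wed✓ 2065:Thu✓ 2066:Fri✓ 2067:Sat 2068:Mon 2069:Tue 2070:Wed✓ 2071:Thu✓ 2072:Sat 2073:Sun 2074:Mon 2075:Tue 2076:Thu✓ 2077:Fri✓ 2078:Sat 2079:Sun 2080:Tue
Years with five Fridays: 2055, 2059, 2060, 2064, 2065, 2066, 2070, 2071, 2076, 2077 → 10.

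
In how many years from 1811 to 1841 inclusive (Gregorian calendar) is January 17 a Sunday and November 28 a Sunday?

4

Check each year's weekday for January 17 and November 28:
  1811: Thu/Thu  1812: Fri/Sat  1813: Sun/Sun ✓  1814: Mon/Mon  1815: Tue/Tue  1816: Wed/Thu  1817: Fri/Fri  1818: Sat/Sat  1819: Sun/Sun ✓  1820: Mon/Tue  1821: Wed/Wed  1822: Thu/Thu  1823: Fri/Fri  1824: Sat/Sun  …(3 more)…  1828: Thu/Fri  1829: Sat/Sat  1830: Sun/Sun ✓  1831: Mon/Mon  1832: Tue/Wed  1833: Thu/Thu  1834: Fri/Fri  1835: Sat/Sat  1836: Sun/Mon  1837: Tue/Tue  1838: Wed/Wed  1839: Thu/Thu  1840: Fri/Sat  1841: Sun/Sun ✓
Both conditions hold in: 1813, 1819, 1830, 1841 — 4.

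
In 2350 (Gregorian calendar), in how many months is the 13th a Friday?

2

Check the 13th of each month of 2350: Jan 13: Fri, Feb 13: Mon, Mar 13: Mon, Apr 13: Thu, May 13: Sat, Jun 13: Tue, Jul 13: Thu, Aug 13: Sun, Sep 13: Wed, Oct 13: Fri, Nov 13: Mon, Dec 13: Wed.
Friday occurs in January, October — 2 months.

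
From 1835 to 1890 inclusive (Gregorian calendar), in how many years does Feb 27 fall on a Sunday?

Track Feb 27's weekday year by year (advancing +1, or +2 across a Feb 29):
  1835: Fri  1836: Sat (+1)  1837: Mon (+2)  1838: Tue (+1)  1839: Wed (+1)
  1840: Thu (+1)  1841: Sat (+2)  1842: Sun (+1) ✓  1843: Mon (+1)  1844: Tue (+1)
  1845: Thu (+2)  1846: Fri (+1)  1847: Sat (+1)  1848: Sun (+1) ✓  … (28 more years) …
  1877: Tue (+2)  1878: Wed (+1)  1879: Thu (+1)  1880: Fri (+1)  1881: Sun (+2) ✓
  1882: Mon (+1)  1883: Tue (+1)  1884: Wed (+1)  1885: Fri (+2)  1886: Sat (+1)
  1887: Sun (+1) ✓  1888: Mon (+1)  1889: Wed (+2)  1890: Thu (+1)
Sunday years: 1842, 1848, 1853, 1859, 1870, 1876, 1881, 1887 — 8 in total.

8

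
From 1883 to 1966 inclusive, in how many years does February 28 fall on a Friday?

12

Track February 28's weekday year by year (advancing +1, or +2 across a Feb 29):
  1883: Wed  1884: Thu (+1)  1885: Sat (+2)  1886: Sun (+1)  1887: Mon (+1)
  1888: Tue (+1)  1889: Thu (+2)  1890: Fri (+1) ✓  1891: Sat (+1)  1892: Sun (+1)
  1893: Tue (+2)  1894: Wed (+1)  1895: Thu (+1)  1896: Fri (+1) ✓  … (56 more years) …
  1953: Sat (+2)  1954: Sun (+1)  1955: Mon (+1)  1956: Tue (+1)  1957: Thu (+2)
  1958: Fri (+1) ✓  1959: Sat (+1)  1960: Sun (+1)  1961: Tue (+2)  1962: Wed (+1)
  1963: Thu (+1)  1964: Fri (+1) ✓  1965: Sun (+2)  1966: Mon (+1)
Friday years: 1890, 1896, 1902, 1908, 1913, 1919, 1930, 1936, 1941, 1947, 1958, 1964 — 12 in total.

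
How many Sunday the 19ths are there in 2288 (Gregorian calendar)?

2

Check the 19th of each month of 2288: Jan 19: Thu, Feb 19: Sun, Mar 19: Mon, Apr 19: Thu, May 19: Sat, Jun 19: Tue, Jul 19: Thu, Aug 19: Sun, Sep 19: Wed, Oct 19: Fri, Nov 19: Mon, Dec 19: Wed.
Sunday occurs in February, August — 2 months.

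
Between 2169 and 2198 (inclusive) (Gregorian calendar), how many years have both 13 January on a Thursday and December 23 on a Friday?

3

Check each year's weekday for 13 January and December 23:
  2169: Fri/Sat  2170: Sat/Sun  2171: Sun/Mon  2172: Mon/Wed  2173: Wed/Thu  2174: Thu/Fri ✓  2175: Fri/Sat  2176: Sat/Mon  2177: Mon/Tue  2178: Tue/Wed  2179: Wed/Thu  2180: Thu/Sat  2181: Sat/Sun  2182: Sun/Mon  2183: Mon/Tue  2184: Tue/Thu  2185: Thu/Fri ✓  2186: Fri/Sat  2187: Sat/Sun  2188: Sun/Tue  2189: Tue/Wed  2190: Wed/Thu  2191: Thu/Fri ✓  2192: Fri/Sun  2193: Sun/Mon  2194: Mon/Tue  2195: Tue/Wed  2196: Wed/Fri  2197: Fri/Sat  2198: Sat/Sun
Both conditions hold in: 2174, 2185, 2191 — 3.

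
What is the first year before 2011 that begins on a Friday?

2010

Jan 1 advances by 2 weekdays after a leap year and by 1 after a common year.
2011: Jan 1 is Saturday.
2010: Friday
2010 begins on a Friday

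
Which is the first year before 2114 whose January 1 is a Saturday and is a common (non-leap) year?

Jan 1 advances by 2 weekdays after a leap year and by 1 after a common year.
2114: Jan 1 is Monday.
2113: Sunday
2112: Friday (leap)
2111: Thursday
2110: Wednesday
2109: Tuesday
2108: Sunday (leap)
2107: Saturday
2107 begins on a Saturday and is a common year.

2107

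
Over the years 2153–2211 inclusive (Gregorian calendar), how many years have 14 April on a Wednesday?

7

Track 14 April's weekday year by year (advancing +1, or +2 across a Feb 29):
  2153: Sat  2154: Sun (+1)  2155: Mon (+1)  2156: Wed (+2) ✓  2157: Thu (+1)
  2158: Fri (+1)  2159: Sat (+1)  2160: Mon (+2)  2161: Tue (+1)  2162: Wed (+1) ✓
  2163: Thu (+1)  2164: Sat (+2)  2165: Sun (+1)  2166: Mon (+1)  … (31 more years) …
  2198: Sat (+1)  2199: Sun (+1)  2200: Mon (+1)  2201: Tue (+1)  2202: Wed (+1) ✓
  2203: Thu (+1)  2204: Sat (+2)  2205: Sun (+1)  2206: Mon (+1)  2207: Tue (+1)
  2208: Thu (+2)  2209: Fri (+1)  2210: Sat (+1)  2211: Sun (+1)
Wednesday years: 2156, 2162, 2173, 2179, 2184, 2190, 2202 — 7 in total.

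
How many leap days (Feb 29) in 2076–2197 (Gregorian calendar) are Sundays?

4

Leap years in 2076–2197: 30 of them.
Feb 29 weekday advances by 5 (mod 7) from one leap year to the next four years later (or differs when a century non-leap intervenes).
Leap-day weekdays: 2076:Sat 2080:Thu 2084:Tue 2088:Sun✓ 2092:Fri 2096:Wed 2104:Fri 2108:Wed 2112:Mon 2116:Sat 2120:Thu 2124:Tue 2128:Sun✓ …(4 more)… 2148:Thu 2152:Tue 2156:Sun✓ 2160:Fri 2164:Wed 2168:Mon 2172:Sat 2176:Thu 2180:Tue 2184:Sun✓ 2188:Fri 2192:Wed 2196:Mon
Sunday: 2088, 2128, 2156, 2184 → 4.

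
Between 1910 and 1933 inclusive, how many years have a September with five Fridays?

8

September has 30 days; it has five Fridays when Friday falls among the first (month-length − 28) days — i.e. when September 1 is one of Friday/Thursday.
September 1 by year: 1910:Thu✓ 1911:Fri✓ 1912:Sun 1913:Mon 1914:Tue 1915:Wed 1916:Fri✓ 1917:Sat 1918:Sun 1919:Mon 1920:Wed 1921:Thu✓ 1922:Fri✓ 1923:Sat 1924:Mon 1925:Tue 1926:Wed 1927:Thu✓ 1928:Sat 1929:Sun 1930:Mon 1931:Tue 1932:Thu✓ 1933:Fri✓
Years with five Fridays: 1910, 1911, 1916, 1921, 1922, 1927, 1932, 1933 → 8.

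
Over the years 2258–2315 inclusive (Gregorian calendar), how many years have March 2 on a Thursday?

8

Track March 2's weekday year by year (advancing +1, or +2 across a Feb 29):
  2258: Tue  2259: Wed (+1)  2260: Fri (+2)  2261: Sat (+1)  2262: Sun (+1)
  2263: Mon (+1)  2264: Wed (+2)  2265: Thu (+1) ✓  2266: Fri (+1)  2267: Sat (+1)
  2268: Mon (+2)  2269: Tue (+1)  2270: Wed (+1)  2271: Thu (+1) ✓  … (30 more years) …
  2302: Sun (+1)  2303: Mon (+1)  2304: Wed (+2)  2305: Thu (+1) ✓  2306: Fri (+1)
  2307: Sat (+1)  2308: Mon (+2)  2309: Tue (+1)  2310: Wed (+1)  2311: Thu (+1) ✓
  2312: Sat (+2)  2313: Sun (+1)  2314: Mon (+1)  2315: Tue (+1)
Thursday years: 2265, 2271, 2276, 2282, 2293, 2299, 2305, 2311 — 8 in total.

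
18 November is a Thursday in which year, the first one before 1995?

1993

From one year to the next, a fixed date's weekday advances by 1, or by 2 when a Feb 29 lies between the two dates.
1995: November 18 is Saturday.
1994: Friday (−1)
1993: Thursday (−1)
18 November falls on a Thursday in 1993.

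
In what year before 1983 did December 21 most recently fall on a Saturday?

From one year to the next, a fixed date's weekday advances by 1, or by 2 when a Feb 29 lies between the two dates.
1983: December 21 is Wednesday.
1982: Tuesday (−1)
1981: Monday (−1)
1980: Sunday (−1)
1979: Friday (−2)
1978: Thursday (−1)
1977: Wednesday (−1)
1976: Tuesday (−1)
1975: Sunday (−2)
1974: Saturday (−1)
December 21 falls on a Saturday in 1974.

1974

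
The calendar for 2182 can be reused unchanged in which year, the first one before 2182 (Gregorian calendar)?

Two years share a calendar iff Jan 1 falls on the same weekday and both are leap or both are common. 2182: Jan 1 is Tuesday, common year.
2181: Jan 1 Monday, common
2180: Jan 1 Saturday, leap
2179: Jan 1 Friday, common
2178: Jan 1 Thursday, common
2177: Jan 1 Wednesday, common
2176: Jan 1 Monday, leap
2175: Jan 1 Sunday, common
2174: Jan 1 Saturday, common
2173: Jan 1 Friday, common
2172: Jan 1 Wednesday, leap
2171: Jan 1 Tuesday, common
2171 matches on both conditions.

2171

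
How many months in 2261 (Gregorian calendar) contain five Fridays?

4

A month of length L has five Fridays iff its first Friday is on day ≤ L−28 (so day 1–3 in a 31-day month, 1–2 in a 30-day month, day 1 in a leap February).
Checking each month of 2261: Jan starts Tue (31d); Feb starts Fri (28d); Mar starts Fri (31d) ✓; Apr starts Mon (30d); May starts Wed (31d) ✓; Jun starts Sat (30d); Jul starts Mon (31d); Aug starts Thu (31d) ✓; Sep starts Sun (30d); Oct starts Tue (31d); Nov starts Fri (30d) ✓; Dec starts Sun (31d).
Five-Friday months: March, May, August, November → 4.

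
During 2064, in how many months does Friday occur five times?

A month of length L has five Fridays iff its first Friday is on day ≤ L−28 (so day 1–3 in a 31-day month, 1–2 in a 30-day month, day 1 in a leap February).
Checking each month of 2064: Jan starts Tue (31d); Feb starts Fri (29d) ✓; Mar starts Sat (31d); Apr starts Tue (30d); May starts Thu (31d) ✓; Jun starts Sun (30d); Jul starts Tue (31d); Aug starts Fri (31d) ✓; Sep starts Mon (30d); Oct starts Wed (31d) ✓; Nov starts Sat (30d); Dec starts Mon (31d).
Five-Friday months: February, May, August, October → 4.

4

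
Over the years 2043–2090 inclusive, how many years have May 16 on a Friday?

6

Track May 16's weekday year by year (advancing +1, or +2 across a Feb 29):
  2043: Sat  2044: Mon (+2)  2045: Tue (+1)  2046: Wed (+1)  2047: Thu (+1)
  2048: Sat (+2)  2049: Sun (+1)  2050: Mon (+1)  2051: Tue (+1)  2052: Thu (+2)
  2053: Fri (+1) ✓  2054: Sat (+1)  2055: Sun (+1)  2056: Tue (+2)  … (20 more years) …
  2077: Sun (+1)  2078: Mon (+1)  2079: Tue (+1)  2080: Thu (+2)  2081: Fri (+1) ✓
  2082: Sat (+1)  2083: Sun (+1)  2084: Tue (+2)  2085: Wed (+1)  2086: Thu (+1)
  2087: Fri (+1) ✓  2088: Sun (+2)  2089: Mon (+1)  2090: Tue (+1)
Friday years: 2053, 2059, 2064, 2070, 2081, 2087 — 6 in total.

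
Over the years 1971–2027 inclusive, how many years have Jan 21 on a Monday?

8

Track Jan 21's weekday year by year (advancing +1, or +2 across a Feb 29):
  1971: Thu  1972: Fri (+1)  1973: Sun (+2)  1974: Mon (+1) ✓  1975: Tue (+1)
  1976: Wed (+1)  1977: Fri (+2)  1978: Sat (+1)  1979: Sun (+1)  1980: Mon (+1) ✓
  1981: Wed (+2)  1982: Thu (+1)  1983: Fri (+1)  1984: Sat (+1)  … (29 more years) …
  2014: Tue (+1)  2015: Wed (+1)  2016: Thu (+1)  2017: Sat (+2)  2018: Sun (+1)
  2019: Mon (+1) ✓  2020: Tue (+1)  2021: Thu (+2)  2022: Fri (+1)  2023: Sat (+1)
  2024: Sun (+1)  2025: Tue (+2)  2026: Wed (+1)  2027: Thu (+1)
Monday years: 1974, 1980, 1985, 1991, 2002, 2008, 2013, 2019 — 8 in total.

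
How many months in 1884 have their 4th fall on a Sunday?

Check the 4th of each month of 1884: Jan 4: Fri, Feb 4: Mon, Mar 4: Tue, Apr 4: Fri, May 4: Sun, Jun 4: Wed, Jul 4: Fri, Aug 4: Mon, Sep 4: Thu, Oct 4: Sat, Nov 4: Tue, Dec 4: Thu.
Sunday occurs in May — 1 month.

1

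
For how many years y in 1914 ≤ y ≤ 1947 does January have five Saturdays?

15

January has 31 days; it has five Saturdays when Saturday falls among the first (month-length − 28) days — i.e. when January 1 is one of Saturday/Friday/Thursday.
January 1 by year: 1914:Thu✓ 1915:Fri✓ 1916:Sat✓ 1917:Mon 1918:Tue 1919:Wed 1920:Thu✓ 1921:Sat✓ 1922:Sun 1923:Mon 1924:Tue 1925:Thu✓ 1926:Fri✓ 1927:Sat✓ 1928:Sun …(4 more)… 1933:Sun 1934:Mon 1935:Tue 1936:Wed 1937:Fri✓ 1938:Sat✓ 1939:Sun 1940:Mon 1941:Wed 1942:Thu✓ 1943:Fri✓ 1944:Sat✓ 1945:Mon 1946:Tue 1947:Wed
Years with five Saturdays: 1914, 1915, 1916, 1920, 1921, 1925, 1926, 1927, 1931, 1932, 1937, 1938, 1942, 1943, 1944 → 15.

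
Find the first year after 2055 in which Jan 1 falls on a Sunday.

Jan 1 advances by 2 weekdays after a leap year and by 1 after a common year.
2055: Jan 1 is Friday.
2056: Saturday (leap)
2057: Monday
2058: Tuesday
2059: Wednesday
2060: Thursday (leap)
2061: Saturday
2062: Sunday
2062 begins on a Sunday

2062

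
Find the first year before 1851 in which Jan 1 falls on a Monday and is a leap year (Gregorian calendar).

Jan 1 advances by 2 weekdays after a leap year and by 1 after a common year.
1851: Jan 1 is Wednesday.
1850: Tuesday
1849: Monday
1848: Saturday (leap)
1847: Friday
1846: Thursday
1845: Wednesday
1844: Monday (leap)
1844 begins on a Monday and is a leap year.

1844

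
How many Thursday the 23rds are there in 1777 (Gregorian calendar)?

2

Check the 23rd of each month of 1777: Jan 23: Thu, Feb 23: Sun, Mar 23: Sun, Apr 23: Wed, May 23: Fri, Jun 23: Mon, Jul 23: Wed, Aug 23: Sat, Sep 23: Tue, Oct 23: Thu, Nov 23: Sun, Dec 23: Tue.
Thursday occurs in January, October — 2 months.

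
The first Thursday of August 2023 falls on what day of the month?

August 1, 2023 is a Tuesday, so the first Thursday is the 3rd.
The first Thursday is 3 + 0 = 3.

3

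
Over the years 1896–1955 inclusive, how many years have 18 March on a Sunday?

8

Track 18 March's weekday year by year (advancing +1, or +2 across a Feb 29):
  1896: Wed  1897: Thu (+1)  1898: Fri (+1)  1899: Sat (+1)  1900: Sun (+1) ✓
  1901: Mon (+1)  1902: Tue (+1)  1903: Wed (+1)  1904: Fri (+2)  1905: Sat (+1)
  1906: Sun (+1) ✓  1907: Mon (+1)  1908: Wed (+2)  1909: Thu (+1)  … (32 more years) …
  1942: Wed (+1)  1943: Thu (+1)  1944: Sat (+2)  1945: Sun (+1) ✓  1946: Mon (+1)
  1947: Tue (+1)  1948: Thu (+2)  1949: Fri (+1)  1950: Sat (+1)  1951: Sun (+1) ✓
  1952: Tue (+2)  1953: Wed (+1)  1954: Thu (+1)  1955: Fri (+1)
Sunday years: 1900, 1906, 1917, 1923, 1928, 1934, 1945, 1951 — 8 in total.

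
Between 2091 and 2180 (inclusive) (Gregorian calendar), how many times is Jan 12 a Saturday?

Track Jan 12's weekday year by year (advancing +1, or +2 across a Feb 29):
  2091: Fri  2092: Sat (+1) ✓  2093: Mon (+2)  2094: Tue (+1)  2095: Wed (+1)
  2096: Thu (+1)  2097: Sat (+2) ✓  2098: Sun (+1)  2099: Mon (+1)  2100: Tue (+1)
  2101: Wed (+1)  2102: Thu (+1)  2103: Fri (+1)  2104: Sat (+1) ✓  … (62 more years) …
  2167: Mon (+1)  2168: Tue (+1)  2169: Thu (+2)  2170: Fri (+1)  2171: Sat (+1) ✓
  2172: Sun (+1)  2173: Tue (+2)  2174: Wed (+1)  2175: Thu (+1)  2176: Fri (+1)
  2177: Sun (+2)  2178: Mon (+1)  2179: Tue (+1)  2180: Wed (+1)
Saturday years: 2092, 2097, 2104, 2109, 2115, 2126, 2132, 2137, 2143, 2154, 2160, 2165, 2171 — 13 in total.

13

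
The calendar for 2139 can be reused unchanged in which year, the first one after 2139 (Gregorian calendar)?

Two years share a calendar iff Jan 1 falls on the same weekday and both are leap or both are common. 2139: Jan 1 is Thursday, common year.
2140: Jan 1 Friday, leap
2141: Jan 1 Sunday, common
2142: Jan 1 Monday, common
2143: Jan 1 Tuesday, common
2144: Jan 1 Wednesday, leap
2145: Jan 1 Friday, common
2146: Jan 1 Saturday, common
2147: Jan 1 Sunday, common
2148: Jan 1 Monday, leap
2149: Jan 1 Wednesday, common
2150: Jan 1 Thursday, common
2150 matches on both conditions.

2150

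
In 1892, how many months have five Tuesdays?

4

A month of length L has five Tuesdays iff its first Tuesday is on day ≤ L−28 (so day 1–3 in a 31-day month, 1–2 in a 30-day month, day 1 in a leap February).
Checking each month of 1892: Jan starts Fri (31d); Feb starts Mon (29d); Mar starts Tue (31d) ✓; Apr starts Fri (30d); May starts Sun (31d) ✓; Jun starts Wed (30d); Jul starts Fri (31d); Aug starts Mon (31d) ✓; Sep starts Thu (30d); Oct starts Sat (31d); Nov starts Tue (30d) ✓; Dec starts Thu (31d).
Five-Tuesday months: March, May, August, November → 4.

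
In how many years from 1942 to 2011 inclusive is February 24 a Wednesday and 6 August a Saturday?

Check each year's weekday for February 24 and 6 August:
  1942: Tue/Thu  1943: Wed/Fri  1944: Thu/Sun  1945: Sat/Mon  1946: Sun/Tue  1947: Mon/Wed  1948: Tue/Fri  1949: Thu/Sat  1950: Fri/Sun  1951: Sat/Mon  1952: Sun/Wed  1953: Tue/Thu  1954: Wed/Fri  1955: Thu/Sat  …(42 more)…  1998: Tue/Thu  1999: Wed/Fri  2000: Thu/Sun  2001: Sat/Mon  2002: Sun/Tue  2003: Mon/Wed  2004: Tue/Fri  2005: Thu/Sat  2006: Fri/Sun  2007: Sat/Mon  2008: Sun/Wed  2009: Tue/Thu  2010: Wed/Fri  2011: Thu/Sat
Both conditions hold in: 1960, 1988 — 2.

2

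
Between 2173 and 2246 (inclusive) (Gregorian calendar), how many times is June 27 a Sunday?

10

Track June 27's weekday year by year (advancing +1, or +2 across a Feb 29):
  2173: Sun ✓  2174: Mon (+1)  2175: Tue (+1)  2176: Thu (+2)  2177: Fri (+1)
  2178: Sat (+1)  2179: Sun (+1) ✓  2180: Tue (+2)  2181: Wed (+1)  2182: Thu (+1)
  2183: Fri (+1)  2184: Sun (+2) ✓  2185: Mon (+1)  2186: Tue (+1)  … (46 more years) …
  2233: Thu (+1)  2234: Fri (+1)  2235: Sat (+1)  2236: Mon (+2)  2237: Tue (+1)
  2238: Wed (+1)  2239: Thu (+1)  2240: Sat (+2)  2241: Sun (+1) ✓  2242: Mon (+1)
  2243: Tue (+1)  2244: Thu (+2)  2245: Fri (+1)  2246: Sat (+1)
Sunday years: 2173, 2179, 2184, 2190, 2202, 2213, 2219, 2224, 2230, 2241 — 10 in total.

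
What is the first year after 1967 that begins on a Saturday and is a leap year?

1972

Jan 1 advances by 2 weekdays after a leap year and by 1 after a common year.
1967: Jan 1 is Sunday.
1968: Monday (leap)
1969: Wednesday
1970: Thursday
1971: Friday
1972: Saturday (leap)
1972 begins on a Saturday and is a leap year.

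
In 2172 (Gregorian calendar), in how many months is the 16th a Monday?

Check the 16th of each month of 2172: Jan 16: Thu, Feb 16: Sun, Mar 16: Mon, Apr 16: Thu, May 16: Sat, Jun 16: Tue, Jul 16: Thu, Aug 16: Sun, Sep 16: Wed, Oct 16: Fri, Nov 16: Mon, Dec 16: Wed.
Monday occurs in March, November — 2 months.

2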